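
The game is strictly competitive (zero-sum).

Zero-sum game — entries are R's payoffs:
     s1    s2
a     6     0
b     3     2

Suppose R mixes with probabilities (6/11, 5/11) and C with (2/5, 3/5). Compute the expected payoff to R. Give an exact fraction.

Against (2/5, 3/5), each row's expected payoff is a: 12/5; b: 12/5.
Taking the (6/11, 5/11)-weighted average: (6/11)·(12/5) + (5/11)·(12/5) = 12/5.

12/5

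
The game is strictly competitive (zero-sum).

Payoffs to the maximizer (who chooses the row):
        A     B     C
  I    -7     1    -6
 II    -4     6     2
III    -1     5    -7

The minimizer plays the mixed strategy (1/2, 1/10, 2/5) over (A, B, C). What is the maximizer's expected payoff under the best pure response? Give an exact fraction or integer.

I: (-7)·(1/2) + (1)·(1/10) + (-6)·(2/5) = -29/5.
II: (-4)·(1/2) + (6)·(1/10) + (2)·(2/5) = -3/5.
III: (-1)·(1/2) + (5)·(1/10) + (-7)·(2/5) = -14/5.
The best pure response is II with expected payoff -3/5.

-3/5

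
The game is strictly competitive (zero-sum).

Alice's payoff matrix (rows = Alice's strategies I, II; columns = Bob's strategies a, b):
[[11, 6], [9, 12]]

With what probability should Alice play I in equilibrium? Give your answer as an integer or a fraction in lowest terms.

3/8

Row minima are 6 and 9, so Alice's maximin is 9; column maxima are 11 and 12, so Bob's minimax is 11. These differ, so the equilibrium is in mixed strategies.
Let Alice play I with probability p. Bob is indifferent when 11p + 9(1−p) = 6p + 12(1−p), giving p = 3/8.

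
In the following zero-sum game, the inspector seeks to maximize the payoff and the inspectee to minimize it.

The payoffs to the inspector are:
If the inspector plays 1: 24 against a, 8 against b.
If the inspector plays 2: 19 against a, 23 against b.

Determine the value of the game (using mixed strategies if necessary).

20

Row minima are 8 and 19, so the inspector's maximin is 19; column maxima are 24 and 23, so the inspectee's minimax is 23. These differ, so the equilibrium is in mixed strategies.
Let the inspector play 1 with probability p. The inspectee is indifferent when 24p + 19(1−p) = 8p + 23(1−p), giving p = 1/5.
Let the inspectee play a with probability q. The inspector is indifferent when 24q + 8(1−q) = 19q + 23(1−q), giving q = 3/4.
The value is 24·(3/4) + (8)·(1/4) = 20.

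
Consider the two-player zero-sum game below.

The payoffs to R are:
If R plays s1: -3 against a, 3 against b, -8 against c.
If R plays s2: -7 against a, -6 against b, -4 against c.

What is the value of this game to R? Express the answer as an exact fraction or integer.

Column b is strictly dominated by a for C (it gives R more in every row).
The remaining 2×2 game on (s1, s2) × (a, c) has no saddle point. Let R play s1 with probability p; indifference gives −3p − 7(1−p) = −8p − 4(1−p), so p = 3/8.
Similarly C's optimal q on a is 1/2, and the value is -3·(1/2) + (-8)·(1/2) = -11/2.

-11/2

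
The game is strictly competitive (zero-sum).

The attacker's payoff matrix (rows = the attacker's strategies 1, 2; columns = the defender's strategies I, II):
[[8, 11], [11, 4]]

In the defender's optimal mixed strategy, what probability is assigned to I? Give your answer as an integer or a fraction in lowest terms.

Row minima are 8 and 4, so the attacker's maximin is 8; column maxima are 11 and 11, so the defender's minimax is 11. These differ, so the equilibrium is in mixed strategies.
Let the defender play I with probability q. The attacker is indifferent when 8q + 11(1−q) = 11q + 4(1−q), giving q = 7/10.

7/10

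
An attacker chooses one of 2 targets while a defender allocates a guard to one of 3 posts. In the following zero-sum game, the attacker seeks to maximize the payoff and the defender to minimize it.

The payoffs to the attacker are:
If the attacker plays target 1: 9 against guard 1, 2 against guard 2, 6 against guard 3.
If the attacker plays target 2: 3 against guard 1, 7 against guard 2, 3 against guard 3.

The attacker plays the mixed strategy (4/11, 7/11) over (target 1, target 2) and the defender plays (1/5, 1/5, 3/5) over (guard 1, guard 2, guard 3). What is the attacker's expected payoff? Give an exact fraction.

Against (1/5, 1/5, 3/5), each row's expected payoff is target 1: 29/5; target 2: 19/5.
Taking the (4/11, 7/11)-weighted average: (4/11)·(29/5) + (7/11)·(19/5) = 249/55.

249/55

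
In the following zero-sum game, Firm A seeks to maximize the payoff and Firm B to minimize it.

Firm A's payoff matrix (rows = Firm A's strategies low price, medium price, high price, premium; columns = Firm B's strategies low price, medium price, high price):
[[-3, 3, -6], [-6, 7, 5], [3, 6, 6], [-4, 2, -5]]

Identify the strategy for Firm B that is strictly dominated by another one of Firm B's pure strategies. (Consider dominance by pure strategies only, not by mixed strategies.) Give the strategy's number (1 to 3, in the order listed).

2

Firm B prefers columns that give Firm A less. Compare medium price with low price: -3 < 3, -6 < 7, 3 < 6, -4 < 2.
So low price strictly dominates medium price for Firm B; medium price is strictly dominated.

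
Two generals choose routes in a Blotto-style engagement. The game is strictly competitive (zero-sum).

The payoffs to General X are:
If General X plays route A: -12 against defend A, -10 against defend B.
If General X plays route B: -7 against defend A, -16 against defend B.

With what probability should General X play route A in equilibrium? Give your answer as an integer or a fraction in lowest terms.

9/11

Row minima are -12 and -16, so General X's maximin is -12; column maxima are -7 and -10, so General Y's minimax is -10. These differ, so the equilibrium is in mixed strategies.
Let General X play route A with probability p. General Y is indifferent when −12p − 7(1−p) = −10p − 16(1−p), giving p = 9/11.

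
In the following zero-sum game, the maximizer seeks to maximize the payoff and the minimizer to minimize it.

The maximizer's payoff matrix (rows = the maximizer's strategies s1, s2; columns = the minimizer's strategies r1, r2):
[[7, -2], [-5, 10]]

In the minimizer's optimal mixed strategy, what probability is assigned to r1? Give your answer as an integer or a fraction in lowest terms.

1/2

Row minima are -2 and -5, so the maximizer's maximin is -2; column maxima are 7 and 10, so the minimizer's minimax is 7. These differ, so the equilibrium is in mixed strategies.
Let the minimizer play r1 with probability q. The maximizer is indifferent when 7q − 2(1−q) = −5q + 10(1−q), giving q = 1/2.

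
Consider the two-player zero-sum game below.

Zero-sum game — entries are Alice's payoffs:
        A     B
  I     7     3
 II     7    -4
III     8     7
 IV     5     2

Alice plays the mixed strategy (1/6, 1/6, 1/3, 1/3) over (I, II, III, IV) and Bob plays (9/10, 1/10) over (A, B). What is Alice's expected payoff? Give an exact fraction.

Against (9/10, 1/10), each row's expected payoff is I: 33/5; II: 59/10; III: 79/10; IV: 47/10.
Taking the (1/6, 1/6, 1/3, 1/3)-weighted average: (1/6)·(33/5) + (1/6)·(59/10) + (1/3)·(79/10) + (1/3)·(47/10) = 377/60.

377/60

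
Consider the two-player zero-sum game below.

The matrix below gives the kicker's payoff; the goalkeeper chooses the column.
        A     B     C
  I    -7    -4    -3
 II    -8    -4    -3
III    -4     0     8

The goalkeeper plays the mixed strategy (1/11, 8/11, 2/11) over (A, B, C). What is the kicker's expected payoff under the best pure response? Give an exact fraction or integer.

12/11

I: (-7)·(1/11) + (-4)·(8/11) + (-3)·(2/11) = -45/11.
II: (-8)·(1/11) + (-4)·(8/11) + (-3)·(2/11) = -46/11.
III: (-4)·(1/11) + (0)·(8/11) + (8)·(2/11) = 12/11.
The best pure response is III with expected payoff 12/11.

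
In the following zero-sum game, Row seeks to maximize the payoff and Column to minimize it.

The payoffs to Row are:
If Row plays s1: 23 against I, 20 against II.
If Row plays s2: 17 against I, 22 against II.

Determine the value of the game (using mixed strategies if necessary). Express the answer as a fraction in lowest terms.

Row minima are 20 and 17, so Row's maximin is 20; column maxima are 23 and 22, so Column's minimax is 22. These differ, so the equilibrium is in mixed strategies.
Let Row play s1 with probability p. Column is indifferent when 23p + 17(1−p) = 20p + 22(1−p), giving p = 5/8.
Let Column play I with probability q. Row is indifferent when 23q + 20(1−q) = 17q + 22(1−q), giving q = 1/4.
The value is 23·(1/4) + (20)·(3/4) = 83/4.

83/4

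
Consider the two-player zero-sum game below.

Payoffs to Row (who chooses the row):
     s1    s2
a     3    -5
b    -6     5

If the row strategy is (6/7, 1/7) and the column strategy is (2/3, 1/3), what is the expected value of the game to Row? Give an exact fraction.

Against (2/3, 1/3), each row's expected payoff is a: 1/3; b: -7/3.
Taking the (6/7, 1/7)-weighted average: (6/7)·(1/3) + (1/7)·(-7/3) = -1/21.

-1/21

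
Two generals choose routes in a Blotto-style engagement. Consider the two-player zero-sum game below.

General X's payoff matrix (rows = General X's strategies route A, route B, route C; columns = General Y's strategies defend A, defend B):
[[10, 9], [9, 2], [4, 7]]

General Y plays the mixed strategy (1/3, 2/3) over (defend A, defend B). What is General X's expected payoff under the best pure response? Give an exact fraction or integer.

route A: (10)·(1/3) + (9)·(2/3) = 28/3.
route B: (9)·(1/3) + (2)·(2/3) = 13/3.
route C: (4)·(1/3) + (7)·(2/3) = 6.
The best pure response is route A with expected payoff 28/3.

28/3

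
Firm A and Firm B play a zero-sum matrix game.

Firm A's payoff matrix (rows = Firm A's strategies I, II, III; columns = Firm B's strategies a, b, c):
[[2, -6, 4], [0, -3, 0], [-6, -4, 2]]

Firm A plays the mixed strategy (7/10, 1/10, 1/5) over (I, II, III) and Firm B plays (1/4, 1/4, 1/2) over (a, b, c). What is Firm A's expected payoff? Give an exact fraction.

Against (1/4, 1/4, 1/2), each row's expected payoff is I: 1; II: -3/4; III: -3/2.
Taking the (7/10, 1/10, 1/5)-weighted average: (7/10)·(1) + (1/10)·(-3/4) + (1/5)·(-3/2) = 13/40.

13/40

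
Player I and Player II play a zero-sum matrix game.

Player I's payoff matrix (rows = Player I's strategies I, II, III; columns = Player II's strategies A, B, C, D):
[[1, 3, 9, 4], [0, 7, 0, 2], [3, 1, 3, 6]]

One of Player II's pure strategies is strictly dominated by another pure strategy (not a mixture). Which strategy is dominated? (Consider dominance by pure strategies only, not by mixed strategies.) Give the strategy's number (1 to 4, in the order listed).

Player II prefers columns that give Player I less. Compare D with A: 1 < 4, 0 < 2, 3 < 6.
So A strictly dominates D for Player II; D is strictly dominated.

4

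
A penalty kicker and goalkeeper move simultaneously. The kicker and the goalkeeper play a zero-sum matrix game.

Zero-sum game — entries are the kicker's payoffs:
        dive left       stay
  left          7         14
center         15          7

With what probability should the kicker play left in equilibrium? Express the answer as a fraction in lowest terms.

Row minima are 7 and 7, so the kicker's maximin is 7; column maxima are 15 and 14, so the goalkeeper's minimax is 14. These differ, so the equilibrium is in mixed strategies.
Let the kicker play left with probability p. The goalkeeper is indifferent when 7p + 15(1−p) = 14p + 7(1−p), giving p = 8/15.

8/15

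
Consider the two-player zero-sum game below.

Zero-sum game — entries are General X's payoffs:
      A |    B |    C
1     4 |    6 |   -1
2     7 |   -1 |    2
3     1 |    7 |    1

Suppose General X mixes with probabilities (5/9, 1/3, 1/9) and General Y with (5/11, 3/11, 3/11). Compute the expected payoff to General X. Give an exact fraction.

Against (5/11, 3/11, 3/11), each row's expected payoff is 1: 35/11; 2: 38/11; 3: 29/11.
Taking the (5/9, 1/3, 1/9)-weighted average: (5/9)·(35/11) + (1/3)·(38/11) + (1/9)·(29/11) = 106/33.

106/33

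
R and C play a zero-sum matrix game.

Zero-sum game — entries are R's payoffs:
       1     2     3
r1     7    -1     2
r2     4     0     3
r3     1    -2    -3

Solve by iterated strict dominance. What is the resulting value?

Row r3 is strictly dominated by row r1 (7>1, -1>-2, 2>-3); eliminate r3.
Column 1 is strictly dominated by 2 for C (-1<7, 0<4); eliminate 1.
Column 3 is strictly dominated by 2 for C (-1<2, 0<3); eliminate 3.
Row r1 is strictly dominated by row r2 (0>-1); eliminate r1.
Only (r2, 2) remains, with payoff 0.

0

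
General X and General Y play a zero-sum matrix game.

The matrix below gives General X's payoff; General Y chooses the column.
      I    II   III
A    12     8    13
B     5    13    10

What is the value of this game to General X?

29/3

Column III is strictly dominated by I for General Y (it gives General X more in every row).
The remaining 2×2 game on (A, B) × (I, II) has no saddle point. Let General X play A with probability p; indifference gives 12p + 5(1−p) = 8p + 13(1−p), so p = 2/3.
Similarly General Y's optimal q on I is 5/12, and the value is 12·(5/12) + (8)·(7/12) = 29/3.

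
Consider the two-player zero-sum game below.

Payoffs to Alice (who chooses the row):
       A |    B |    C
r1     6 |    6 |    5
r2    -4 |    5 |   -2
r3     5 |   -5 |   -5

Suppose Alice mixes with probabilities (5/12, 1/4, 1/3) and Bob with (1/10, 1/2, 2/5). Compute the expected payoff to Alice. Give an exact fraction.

53/40

Against (1/10, 1/2, 2/5), each row's expected payoff is r1: 28/5; r2: 13/10; r3: -4.
Taking the (5/12, 1/4, 1/3)-weighted average: (5/12)·(28/5) + (1/4)·(13/10) + (1/3)·(-4) = 53/40.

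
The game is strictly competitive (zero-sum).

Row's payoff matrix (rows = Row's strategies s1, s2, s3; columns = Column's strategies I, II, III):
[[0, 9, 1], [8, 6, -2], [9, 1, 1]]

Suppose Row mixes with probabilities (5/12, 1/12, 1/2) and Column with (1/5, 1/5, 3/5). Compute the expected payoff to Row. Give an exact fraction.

73/30

Against (1/5, 1/5, 3/5), each row's expected payoff is s1: 12/5; s2: 8/5; s3: 13/5.
Taking the (5/12, 1/12, 1/2)-weighted average: (5/12)·(12/5) + (1/12)·(8/5) + (1/2)·(13/5) = 73/30.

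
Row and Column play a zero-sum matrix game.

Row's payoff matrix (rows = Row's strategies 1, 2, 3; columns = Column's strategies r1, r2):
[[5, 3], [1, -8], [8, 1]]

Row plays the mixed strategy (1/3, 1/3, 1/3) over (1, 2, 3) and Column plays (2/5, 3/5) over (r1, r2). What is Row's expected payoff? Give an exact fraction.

16/15

Against (2/5, 3/5), each row's expected payoff is 1: 19/5; 2: -22/5; 3: 19/5.
Taking the (1/3, 1/3, 1/3)-weighted average: (1/3)·(19/5) + (1/3)·(-22/5) + (1/3)·(19/5) = 16/15.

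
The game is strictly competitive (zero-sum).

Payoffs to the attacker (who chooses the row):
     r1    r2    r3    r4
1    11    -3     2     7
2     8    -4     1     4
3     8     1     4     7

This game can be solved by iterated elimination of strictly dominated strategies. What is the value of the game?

Column r4 is strictly dominated by r2 for the defender (-3<7, -4<4, 1<7); eliminate r4.
Column r3 is strictly dominated by r2 for the defender (-3<2, -4<1, 1<4); eliminate r3.
Row 2 is strictly dominated by row 1 (11>8, -3>-4); eliminate 2.
Column r1 is strictly dominated by r2 for the defender (-3<11, 1<8); eliminate r1.
Row 1 is strictly dominated by row 3 (1>-3); eliminate 1.
Only (3, r2) remains, with payoff 1.

1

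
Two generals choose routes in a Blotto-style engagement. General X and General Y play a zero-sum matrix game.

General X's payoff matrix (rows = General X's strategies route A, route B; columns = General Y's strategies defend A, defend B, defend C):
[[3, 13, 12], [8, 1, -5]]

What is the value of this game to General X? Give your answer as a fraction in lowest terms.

Column defend B is strictly dominated by defend C for General Y (it gives General X more in every row).
The remaining 2×2 game on (route A, route B) × (defend A, defend C) has no saddle point. Let General X play route A with probability p; indifference gives 3p + 8(1−p) = 12p − 5(1−p), so p = 13/22.
Similarly General Y's optimal q on defend A is 17/22, and the value is 3·(17/22) + (12)·(5/22) = 111/22.

111/22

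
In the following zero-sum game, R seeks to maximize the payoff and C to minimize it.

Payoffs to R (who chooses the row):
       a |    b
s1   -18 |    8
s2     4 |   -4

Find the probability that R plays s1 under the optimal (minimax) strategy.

Row minima are -18 and -4, so R's maximin is -4; column maxima are 4 and 8, so C's minimax is 4. These differ, so the equilibrium is in mixed strategies.
Let R play s1 with probability p. C is indifferent when −18p + 4(1−p) = 8p − 4(1−p), giving p = 4/17.

4/17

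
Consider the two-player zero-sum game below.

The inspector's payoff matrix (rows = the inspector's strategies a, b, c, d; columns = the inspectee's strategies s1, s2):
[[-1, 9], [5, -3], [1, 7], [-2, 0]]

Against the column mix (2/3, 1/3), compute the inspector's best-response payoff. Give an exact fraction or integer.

a: (-1)·(2/3) + (9)·(1/3) = 7/3.
b: (5)·(2/3) + (-3)·(1/3) = 7/3.
c: (1)·(2/3) + (7)·(1/3) = 3.
d: (-2)·(2/3) + (0)·(1/3) = -4/3.
The best pure response is c with expected payoff 3.

3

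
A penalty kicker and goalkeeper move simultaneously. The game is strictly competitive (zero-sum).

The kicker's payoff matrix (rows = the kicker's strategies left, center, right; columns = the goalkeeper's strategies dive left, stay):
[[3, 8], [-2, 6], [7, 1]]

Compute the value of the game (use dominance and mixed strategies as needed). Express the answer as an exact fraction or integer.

53/11

Row center is strictly dominated by row left, so the kicker never plays it.
The remaining 2×2 game on (left, right) × (dive left, stay) has no saddle point. Let the kicker play left with probability p; indifference gives 3p + 7(1−p) = 8p + (1−p), so p = 6/11.
Similarly the goalkeeper's optimal q on dive left is 7/11, and the value is 3·(7/11) + (8)·(4/11) = 53/11.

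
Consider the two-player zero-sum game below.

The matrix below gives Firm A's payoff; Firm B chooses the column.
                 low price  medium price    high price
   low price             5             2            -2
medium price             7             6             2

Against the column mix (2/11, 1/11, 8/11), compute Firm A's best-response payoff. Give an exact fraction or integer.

low price: (5)·(2/11) + (2)·(1/11) + (-2)·(8/11) = -4/11.
medium price: (7)·(2/11) + (6)·(1/11) + (2)·(8/11) = 36/11.
The best pure response is medium price with expected payoff 36/11.

36/11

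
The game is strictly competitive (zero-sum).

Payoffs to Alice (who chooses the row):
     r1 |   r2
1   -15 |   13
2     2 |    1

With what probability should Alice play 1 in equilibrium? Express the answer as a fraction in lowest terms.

1/29

Row minima are -15 and 1, so Alice's maximin is 1; column maxima are 2 and 13, so Bob's minimax is 2. These differ, so the equilibrium is in mixed strategies.
Let Alice play 1 with probability p. Bob is indifferent when −15p + 2(1−p) = 13p + (1−p), giving p = 1/29.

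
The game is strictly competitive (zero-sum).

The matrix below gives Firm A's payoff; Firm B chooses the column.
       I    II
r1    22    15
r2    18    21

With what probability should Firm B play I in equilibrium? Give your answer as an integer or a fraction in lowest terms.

Row minima are 15 and 18, so Firm A's maximin is 18; column maxima are 22 and 21, so Firm B's minimax is 21. These differ, so the equilibrium is in mixed strategies.
Let Firm B play I with probability q. Firm A is indifferent when 22q + 15(1−q) = 18q + 21(1−q), giving q = 3/5.

3/5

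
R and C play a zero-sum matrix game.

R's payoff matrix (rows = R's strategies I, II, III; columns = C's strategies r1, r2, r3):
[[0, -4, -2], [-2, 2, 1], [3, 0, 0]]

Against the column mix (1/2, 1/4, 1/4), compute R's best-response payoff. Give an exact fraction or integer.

3/2

I: (0)·(1/2) + (-4)·(1/4) + (-2)·(1/4) = -3/2.
II: (-2)·(1/2) + (2)·(1/4) + (1)·(1/4) = -1/4.
III: (3)·(1/2) + (0)·(1/4) + (0)·(1/4) = 3/2.
The best pure response is III with expected payoff 3/2.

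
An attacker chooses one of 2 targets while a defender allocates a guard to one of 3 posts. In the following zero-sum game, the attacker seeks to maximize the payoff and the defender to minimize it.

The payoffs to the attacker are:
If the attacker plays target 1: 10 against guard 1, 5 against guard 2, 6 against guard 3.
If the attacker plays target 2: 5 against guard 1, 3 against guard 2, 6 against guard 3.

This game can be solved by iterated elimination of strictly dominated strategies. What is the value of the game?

5

Column guard 3 is strictly dominated by guard 2 for the defender (5<6, 3<6); eliminate guard 3.
Column guard 1 is strictly dominated by guard 2 for the defender (5<10, 3<5); eliminate guard 1.
Row target 2 is strictly dominated by row target 1 (5>3); eliminate target 2.
Only (target 1, guard 2) remains, with payoff 5.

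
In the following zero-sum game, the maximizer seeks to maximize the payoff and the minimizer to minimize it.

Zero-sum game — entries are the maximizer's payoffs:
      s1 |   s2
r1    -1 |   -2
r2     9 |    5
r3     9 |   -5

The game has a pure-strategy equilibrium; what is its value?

5

Row minima: -2, 5, -5 → the maximizer's maximin is 5.
Column maxima: 9, 5 → the minimizer's minimax is 5.
They coincide at (r2, s2), so the value is 5.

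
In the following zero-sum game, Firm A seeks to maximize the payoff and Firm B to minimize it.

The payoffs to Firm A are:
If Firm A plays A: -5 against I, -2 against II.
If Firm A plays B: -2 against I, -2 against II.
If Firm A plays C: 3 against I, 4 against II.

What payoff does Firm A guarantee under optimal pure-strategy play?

3

Row minima: -5, -2, 3 → Firm A's maximin is 3.
Column maxima: 3, 4 → Firm B's minimax is 3.
They coincide at (C, I), so the value is 3.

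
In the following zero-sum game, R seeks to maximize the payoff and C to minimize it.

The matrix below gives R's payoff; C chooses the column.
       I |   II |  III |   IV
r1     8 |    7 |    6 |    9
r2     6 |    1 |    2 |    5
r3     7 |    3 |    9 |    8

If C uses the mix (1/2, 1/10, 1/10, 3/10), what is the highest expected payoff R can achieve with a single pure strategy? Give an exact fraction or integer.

r1: (8)·(1/2) + (7)·(1/10) + (6)·(1/10) + (9)·(3/10) = 8.
r2: (6)·(1/2) + (1)·(1/10) + (2)·(1/10) + (5)·(3/10) = 24/5.
r3: (7)·(1/2) + (3)·(1/10) + (9)·(1/10) + (8)·(3/10) = 71/10.
The best pure response is r1 with expected payoff 8.

8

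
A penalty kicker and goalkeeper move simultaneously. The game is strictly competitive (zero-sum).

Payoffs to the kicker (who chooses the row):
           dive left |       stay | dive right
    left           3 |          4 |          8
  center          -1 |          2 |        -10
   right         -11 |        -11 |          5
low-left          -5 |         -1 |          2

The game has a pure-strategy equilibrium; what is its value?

Row minima: 3, -10, -11, -5 → the kicker's maximin is 3.
Column maxima: 3, 4, 8 → the goalkeeper's minimax is 3.
They coincide at (left, dive left), so the value is 3.

3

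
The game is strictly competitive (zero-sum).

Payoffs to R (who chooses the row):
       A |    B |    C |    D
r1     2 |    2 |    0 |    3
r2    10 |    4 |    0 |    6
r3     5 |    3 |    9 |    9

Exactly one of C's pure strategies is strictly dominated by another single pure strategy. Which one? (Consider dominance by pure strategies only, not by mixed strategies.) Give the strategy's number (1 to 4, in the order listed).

4

C prefers columns that give R less. Compare D with B: 2 < 3, 4 < 6, 3 < 9.
So B strictly dominates D for C; D is strictly dominated.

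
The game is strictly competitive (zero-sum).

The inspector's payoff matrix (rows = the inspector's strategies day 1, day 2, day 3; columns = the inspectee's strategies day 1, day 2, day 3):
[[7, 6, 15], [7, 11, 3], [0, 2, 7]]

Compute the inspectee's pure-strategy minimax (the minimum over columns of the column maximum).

The worst case (largest entry) in each column is day 1: 7, day 2: 11, day 3: 15.
The best (smallest) of these is 7.

7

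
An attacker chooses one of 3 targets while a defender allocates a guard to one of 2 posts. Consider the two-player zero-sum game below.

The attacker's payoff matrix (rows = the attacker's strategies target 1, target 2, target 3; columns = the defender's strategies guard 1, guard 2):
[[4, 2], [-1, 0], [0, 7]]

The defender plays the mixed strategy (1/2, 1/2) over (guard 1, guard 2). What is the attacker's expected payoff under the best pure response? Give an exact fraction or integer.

7/2

target 1: (4)·(1/2) + (2)·(1/2) = 3.
target 2: (-1)·(1/2) + (0)·(1/2) = -1/2.
target 3: (0)·(1/2) + (7)·(1/2) = 7/2.
The best pure response is target 3 with expected payoff 7/2.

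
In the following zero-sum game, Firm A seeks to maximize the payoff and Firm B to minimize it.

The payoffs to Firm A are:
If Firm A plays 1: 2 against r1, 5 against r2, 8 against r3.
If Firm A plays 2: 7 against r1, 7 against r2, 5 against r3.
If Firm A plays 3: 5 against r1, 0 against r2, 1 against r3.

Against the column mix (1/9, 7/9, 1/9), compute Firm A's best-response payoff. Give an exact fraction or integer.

1: (2)·(1/9) + (5)·(7/9) + (8)·(1/9) = 5.
2: (7)·(1/9) + (7)·(7/9) + (5)·(1/9) = 61/9.
3: (5)·(1/9) + (0)·(7/9) + (1)·(1/9) = 2/3.
The best pure response is 2 with expected payoff 61/9.

61/9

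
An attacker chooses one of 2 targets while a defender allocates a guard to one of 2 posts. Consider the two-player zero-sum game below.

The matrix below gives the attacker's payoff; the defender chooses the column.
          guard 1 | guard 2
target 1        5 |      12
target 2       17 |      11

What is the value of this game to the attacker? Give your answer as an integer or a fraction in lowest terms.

Row minima are 5 and 11, so the attacker's maximin is 11; column maxima are 17 and 12, so the defender's minimax is 12. These differ, so the equilibrium is in mixed strategies.
Let the attacker play target 1 with probability p. The defender is indifferent when 5p + 17(1−p) = 12p + 11(1−p), giving p = 6/13.
Let the defender play guard 1 with probability q. The attacker is indifferent when 5q + 12(1−q) = 17q + 11(1−q), giving q = 1/13.
The value is 5·(1/13) + (12)·(12/13) = 149/13.

149/13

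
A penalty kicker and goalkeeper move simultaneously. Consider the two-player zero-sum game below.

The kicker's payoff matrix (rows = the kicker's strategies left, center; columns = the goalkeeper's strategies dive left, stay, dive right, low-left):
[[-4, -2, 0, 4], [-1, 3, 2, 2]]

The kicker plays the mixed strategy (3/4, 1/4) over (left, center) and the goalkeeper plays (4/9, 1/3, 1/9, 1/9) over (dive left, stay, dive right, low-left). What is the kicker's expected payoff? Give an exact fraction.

Against (4/9, 1/3, 1/9, 1/9), each row's expected payoff is left: -2; center: 1.
Taking the (3/4, 1/4)-weighted average: (3/4)·(-2) + (1/4)·(1) = -5/4.

-5/4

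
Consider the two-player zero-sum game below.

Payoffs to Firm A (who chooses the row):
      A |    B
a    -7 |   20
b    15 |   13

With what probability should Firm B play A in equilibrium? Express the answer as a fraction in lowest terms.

7/29

Row minima are -7 and 13, so Firm A's maximin is 13; column maxima are 15 and 20, so Firm B's minimax is 15. These differ, so the equilibrium is in mixed strategies.
Let Firm B play A with probability q. Firm A is indifferent when −7q + 20(1−q) = 15q + 13(1−q), giving q = 7/29.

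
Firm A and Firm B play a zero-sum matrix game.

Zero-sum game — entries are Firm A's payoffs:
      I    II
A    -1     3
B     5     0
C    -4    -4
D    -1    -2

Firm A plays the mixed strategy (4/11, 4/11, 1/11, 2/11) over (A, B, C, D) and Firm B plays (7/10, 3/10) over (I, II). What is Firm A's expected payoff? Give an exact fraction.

Against (7/10, 3/10), each row's expected payoff is A: 1/5; B: 7/2; C: -4; D: -13/10.
Taking the (4/11, 4/11, 1/11, 2/11)-weighted average: (4/11)·(1/5) + (4/11)·(7/2) + (1/11)·(-4) + (2/11)·(-13/10) = 41/55.

41/55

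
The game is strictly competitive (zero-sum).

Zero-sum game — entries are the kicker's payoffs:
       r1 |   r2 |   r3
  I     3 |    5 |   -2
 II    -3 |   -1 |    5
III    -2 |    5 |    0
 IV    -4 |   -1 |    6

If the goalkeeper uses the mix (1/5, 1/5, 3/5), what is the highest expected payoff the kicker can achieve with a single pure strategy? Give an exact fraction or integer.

I: (3)·(1/5) + (5)·(1/5) + (-2)·(3/5) = 2/5.
II: (-3)·(1/5) + (-1)·(1/5) + (5)·(3/5) = 11/5.
III: (-2)·(1/5) + (5)·(1/5) + (0)·(3/5) = 3/5.
IV: (-4)·(1/5) + (-1)·(1/5) + (6)·(3/5) = 13/5.
The best pure response is IV with expected payoff 13/5.

13/5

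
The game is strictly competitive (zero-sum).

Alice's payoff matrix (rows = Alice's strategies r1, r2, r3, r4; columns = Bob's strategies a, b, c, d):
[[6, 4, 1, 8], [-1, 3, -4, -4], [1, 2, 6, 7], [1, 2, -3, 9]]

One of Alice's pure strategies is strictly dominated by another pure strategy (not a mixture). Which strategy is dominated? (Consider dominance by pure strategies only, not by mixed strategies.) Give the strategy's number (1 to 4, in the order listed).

2

Compare r2 with r1: 6 > -1, 4 > 3, 1 > -4, 8 > -4.
So r1 strictly dominates r2 for Alice; r2 is strictly dominated.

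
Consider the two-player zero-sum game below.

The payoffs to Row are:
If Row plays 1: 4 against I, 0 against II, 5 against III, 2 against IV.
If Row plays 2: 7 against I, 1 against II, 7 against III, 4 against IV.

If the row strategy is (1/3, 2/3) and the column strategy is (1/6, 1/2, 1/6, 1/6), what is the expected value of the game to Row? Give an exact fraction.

53/18

Against (1/6, 1/2, 1/6, 1/6), each row's expected payoff is 1: 11/6; 2: 7/2.
Taking the (1/3, 2/3)-weighted average: (1/3)·(11/6) + (2/3)·(7/2) = 53/18.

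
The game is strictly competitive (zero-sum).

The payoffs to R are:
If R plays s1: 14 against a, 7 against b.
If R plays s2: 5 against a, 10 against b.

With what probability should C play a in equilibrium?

1/4

Row minima are 7 and 5, so R's maximin is 7; column maxima are 14 and 10, so C's minimax is 10. These differ, so the equilibrium is in mixed strategies.
Let C play a with probability q. R is indifferent when 14q + 7(1−q) = 5q + 10(1−q), giving q = 1/4.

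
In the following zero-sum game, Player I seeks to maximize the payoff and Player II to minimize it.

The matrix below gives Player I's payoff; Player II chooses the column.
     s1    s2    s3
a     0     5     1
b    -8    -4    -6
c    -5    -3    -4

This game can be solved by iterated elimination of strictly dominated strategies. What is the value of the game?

Column s2 is strictly dominated by s1 for Player II (0<5, -8<-4, -5<-3); eliminate s2.
Column s3 is strictly dominated by s1 for Player II (0<1, -8<-6, -5<-4); eliminate s3.
Row b is strictly dominated by row a (0>-8); eliminate b.
Row c is strictly dominated by row a (0>-5); eliminate c.
Only (a, s1) remains, with payoff 0.

0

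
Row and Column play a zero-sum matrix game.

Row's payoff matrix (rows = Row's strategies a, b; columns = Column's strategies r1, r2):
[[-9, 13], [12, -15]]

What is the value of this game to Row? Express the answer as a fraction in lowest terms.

Row minima are -9 and -15, so Row's maximin is -9; column maxima are 12 and 13, so Column's minimax is 12. These differ, so the equilibrium is in mixed strategies.
Let Row play a with probability p. Column is indifferent when −9p + 12(1−p) = 13p − 15(1−p), giving p = 27/49.
Let Column play r1 with probability q. Row is indifferent when −9q + 13(1−q) = 12q − 15(1−q), giving q = 4/7.
The value is -9·(4/7) + (13)·(3/7) = 3/7.

3/7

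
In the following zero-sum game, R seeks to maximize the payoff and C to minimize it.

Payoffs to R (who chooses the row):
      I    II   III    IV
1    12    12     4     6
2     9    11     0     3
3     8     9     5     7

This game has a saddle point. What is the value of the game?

5

Row minima: 4, 0, 5 → R's maximin is 5.
Column maxima: 12, 12, 5, 7 → C's minimax is 5.
They coincide at (3, III), so the value is 5.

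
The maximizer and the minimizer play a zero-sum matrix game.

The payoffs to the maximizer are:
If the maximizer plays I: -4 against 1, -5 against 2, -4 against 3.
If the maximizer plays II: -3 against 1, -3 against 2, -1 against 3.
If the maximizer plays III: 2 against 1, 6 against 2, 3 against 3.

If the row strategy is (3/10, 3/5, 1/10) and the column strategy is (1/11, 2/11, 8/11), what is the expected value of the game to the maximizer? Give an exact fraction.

Against (1/11, 2/11, 8/11), each row's expected payoff is I: -46/11; II: -17/11; III: 38/11.
Taking the (3/10, 3/5, 1/10)-weighted average: (3/10)·(-46/11) + (3/5)·(-17/11) + (1/10)·(38/11) = -101/55.

-101/55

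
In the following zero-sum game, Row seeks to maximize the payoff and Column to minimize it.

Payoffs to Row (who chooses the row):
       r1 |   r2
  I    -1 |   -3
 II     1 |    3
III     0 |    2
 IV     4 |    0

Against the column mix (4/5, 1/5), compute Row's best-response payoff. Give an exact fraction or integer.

I: (-1)·(4/5) + (-3)·(1/5) = -7/5.
II: (1)·(4/5) + (3)·(1/5) = 7/5.
III: (0)·(4/5) + (2)·(1/5) = 2/5.
IV: (4)·(4/5) + (0)·(1/5) = 16/5.
The best pure response is IV with expected payoff 16/5.

16/5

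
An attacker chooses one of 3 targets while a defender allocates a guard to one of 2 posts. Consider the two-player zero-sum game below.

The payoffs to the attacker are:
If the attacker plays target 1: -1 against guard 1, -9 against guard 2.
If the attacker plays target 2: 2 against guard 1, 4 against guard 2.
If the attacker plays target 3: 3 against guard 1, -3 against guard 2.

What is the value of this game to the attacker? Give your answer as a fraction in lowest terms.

Row target 1 is strictly dominated by row target 3, so the attacker never plays it.
The remaining 2×2 game on (target 2, target 3) × (guard 1, guard 2) has no saddle point. Let the attacker play target 2 with probability p; indifference gives 2p + 3(1−p) = 4p − 3(1−p), so p = 3/4.
Similarly the defender's optimal q on guard 1 is 7/8, and the value is 2·(7/8) + (4)·(1/8) = 9/4.

9/4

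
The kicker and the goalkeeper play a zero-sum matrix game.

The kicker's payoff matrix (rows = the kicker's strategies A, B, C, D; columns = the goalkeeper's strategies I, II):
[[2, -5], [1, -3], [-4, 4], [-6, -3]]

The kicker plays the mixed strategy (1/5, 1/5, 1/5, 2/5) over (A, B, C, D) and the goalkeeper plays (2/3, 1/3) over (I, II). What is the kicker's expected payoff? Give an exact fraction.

Against (2/3, 1/3), each row's expected payoff is A: -1/3; B: -1/3; C: -4/3; D: -5.
Taking the (1/5, 1/5, 1/5, 2/5)-weighted average: (1/5)·(-1/3) + (1/5)·(-1/3) + (1/5)·(-4/3) + (2/5)·(-5) = -12/5.

-12/5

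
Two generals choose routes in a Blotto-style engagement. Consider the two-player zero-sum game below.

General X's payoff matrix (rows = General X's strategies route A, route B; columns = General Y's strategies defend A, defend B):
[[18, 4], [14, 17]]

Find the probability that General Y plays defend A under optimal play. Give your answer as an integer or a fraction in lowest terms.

13/17

Row minima are 4 and 14, so General X's maximin is 14; column maxima are 18 and 17, so General Y's minimax is 17. These differ, so the equilibrium is in mixed strategies.
Let General Y play defend A with probability q. General X is indifferent when 18q + 4(1−q) = 14q + 17(1−q), giving q = 13/17.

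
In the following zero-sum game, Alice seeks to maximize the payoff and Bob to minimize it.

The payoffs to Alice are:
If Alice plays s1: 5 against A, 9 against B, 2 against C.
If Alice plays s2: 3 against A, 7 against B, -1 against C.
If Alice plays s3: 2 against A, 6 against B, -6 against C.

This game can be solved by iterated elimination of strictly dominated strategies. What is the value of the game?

2

Column A is strictly dominated by C for Bob (2<5, -1<3, -6<2); eliminate A.
Column B is strictly dominated by C for Bob (2<9, -1<7, -6<6); eliminate B.
Row s3 is strictly dominated by row s1 (2>-6); eliminate s3.
Row s2 is strictly dominated by row s1 (2>-1); eliminate s2.
Only (s1, C) remains, with payoff 2.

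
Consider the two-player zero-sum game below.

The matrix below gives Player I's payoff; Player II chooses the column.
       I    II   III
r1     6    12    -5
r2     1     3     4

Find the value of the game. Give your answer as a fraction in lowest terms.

29/14

Column II is strictly dominated by I for Player II (it gives Player I more in every row).
The remaining 2×2 game on (r1, r2) × (I, III) has no saddle point. Let Player I play r1 with probability p; indifference gives 6p + (1−p) = −5p + 4(1−p), so p = 3/14.
Similarly Player II's optimal q on I is 9/14, and the value is 6·(9/14) + (-5)·(5/14) = 29/14.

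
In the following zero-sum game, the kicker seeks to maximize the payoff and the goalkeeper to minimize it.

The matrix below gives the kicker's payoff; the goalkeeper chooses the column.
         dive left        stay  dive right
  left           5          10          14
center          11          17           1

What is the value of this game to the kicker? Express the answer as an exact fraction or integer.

Column stay is strictly dominated by dive left for the goalkeeper (it gives the kicker more in every row).
The remaining 2×2 game on (left, center) × (dive left, dive right) has no saddle point. Let the kicker play left with probability p; indifference gives 5p + 11(1−p) = 14p + (1−p), so p = 10/19.
Similarly the goalkeeper's optimal q on dive left is 13/19, and the value is 5·(13/19) + (14)·(6/19) = 149/19.

149/19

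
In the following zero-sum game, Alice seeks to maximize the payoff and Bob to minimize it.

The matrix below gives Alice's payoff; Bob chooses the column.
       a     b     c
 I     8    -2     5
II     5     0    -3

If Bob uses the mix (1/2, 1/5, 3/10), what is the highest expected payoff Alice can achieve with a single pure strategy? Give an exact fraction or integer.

I: (8)·(1/2) + (-2)·(1/5) + (5)·(3/10) = 51/10.
II: (5)·(1/2) + (0)·(1/5) + (-3)·(3/10) = 8/5.
The best pure response is I with expected payoff 51/10.

51/10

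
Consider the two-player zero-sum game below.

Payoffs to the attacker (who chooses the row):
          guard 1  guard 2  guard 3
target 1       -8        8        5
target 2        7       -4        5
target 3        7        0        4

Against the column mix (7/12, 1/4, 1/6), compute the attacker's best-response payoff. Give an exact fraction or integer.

target 1: (-8)·(7/12) + (8)·(1/4) + (5)·(1/6) = -11/6.
target 2: (7)·(7/12) + (-4)·(1/4) + (5)·(1/6) = 47/12.
target 3: (7)·(7/12) + (0)·(1/4) + (4)·(1/6) = 19/4.
The best pure response is target 3 with expected payoff 19/4.

19/4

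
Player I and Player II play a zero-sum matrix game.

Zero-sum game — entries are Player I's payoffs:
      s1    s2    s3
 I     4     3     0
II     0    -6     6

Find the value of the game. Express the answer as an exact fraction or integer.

Column s1 is strictly dominated by s2 for Player II (it gives Player I more in every row).
The remaining 2×2 game on (I, II) × (s2, s3) has no saddle point. Let Player I play I with probability p; indifference gives 3p − 6(1−p) = 6(1−p), so p = 4/5.
Similarly Player II's optimal q on s2 is 2/5, and the value is 3·(2/5) + (0)·(3/5) = 6/5.

6/5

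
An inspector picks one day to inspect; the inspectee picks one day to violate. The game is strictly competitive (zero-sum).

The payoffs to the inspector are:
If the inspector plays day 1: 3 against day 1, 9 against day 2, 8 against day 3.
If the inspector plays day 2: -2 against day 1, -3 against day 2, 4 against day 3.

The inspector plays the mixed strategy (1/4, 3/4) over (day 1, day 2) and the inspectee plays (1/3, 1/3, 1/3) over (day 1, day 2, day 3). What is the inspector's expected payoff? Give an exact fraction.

17/12

Against (1/3, 1/3, 1/3), each row's expected payoff is day 1: 20/3; day 2: -1/3.
Taking the (1/4, 3/4)-weighted average: (1/4)·(20/3) + (3/4)·(-1/3) = 17/12.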